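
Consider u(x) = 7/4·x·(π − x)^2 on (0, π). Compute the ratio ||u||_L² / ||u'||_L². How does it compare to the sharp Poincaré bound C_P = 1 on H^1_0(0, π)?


||u||_L² / ||u'||_L² = sqrt(14)*π/14 < C_P = 1.

u(x) = 7/4·x·(π − x)^2, so u'(x) = 7*(x - π)*(3*x - π)/4.
u(x) = 7/4·x·(π − x)^2 vanishes at x = 0 and x = π, so u ∈ H^1_0(0, π). Differentiate via the product rule and integrate the resulting polynomials term by term.
  ∫_0^π u² dx = ∫_0^π (49*x^6/16 - 49*π*x^5/4 + 147*π^2*x^4/8 - 49*π^3*x^3/4 + 49*π^4*x^2/16) dx. Term by term:
    ∫_0^π 49*x^6/16 dx = 7*π^7/16;  ∫_0^π -49*π*x^5/4 dx = -49*π^7/24;  ∫_0^π 147*π^2*x^4/8 dx = 147*π^7/40;
    ∫_0^π -49*π^3*x^3/4 dx = -49*π^7/16;  ∫_0^π 49*π^4*x^2/16 dx = 49*π^7/48.
  Sum: 7*π^7/16 − 49*π^7/24 + 147*π^7/40 − 49*π^7/16 + 49*π^7/48 = 7*π^7/240.
  ∫_0^π (u')² dx = ∫_0^π (441*x^4/16 - 147*π*x^3/2 + 539*π^2*x^2/8 - 49*π^3*x/2 + 49*π^4/16) dx. Term by term:
    ∫_0^π 441*x^4/16 dx = 441*π^5/80;  ∫_0^π -147*π*x^3/2 dx = -147*π^5/8;  ∫_0^π 539*π^2*x^2/8 dx = 539*π^5/24;
    ∫_0^π -49*π^3*x/2 dx = -49*π^5/4;  ∫_0^π 49*π^4/16 dx = 49*π^5/16.
  Sum: 441*π^5/80 − 147*π^5/8 + 539*π^5/24 − 49*π^5/4 + 49*π^5/16 = 49*π^5/120.
∫_0^π u² dx = 7*π^7/240, so ||u||_L² = sqrt(105)*π^(7/2)/60.
∫_0^π (u')² dx = 49*π^5/120, so ||u'||_L² = 7*sqrt(30)*π^(5/2)/60.
Ratio ||u||_L² / ||u'||_L² = sqrt(14)*π/14.
Sharp Poincaré constant on H^1_0(0, π) is C_P = L/π = 1, achieved by sin(x).
A polynomial bump cannot attain the sharp Poincaré constant (only the first sine eigenfunction does), so the ratio is strictly less than C_P, consistent with ||u||_L² ≤ C_P ||u'||_L².


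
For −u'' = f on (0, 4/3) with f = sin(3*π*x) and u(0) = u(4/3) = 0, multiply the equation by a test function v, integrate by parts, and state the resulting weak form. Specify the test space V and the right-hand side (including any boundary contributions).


V = H^1_0(0, 4/3) (so v(0) = v(4/3) = 0); weak form: ∫_0^4/3 u'v' dx = ∫_0^4/3 (sin(3*π*x)) v dx for all v ∈ V.

Multiply both sides by a test function v and integrate from 0 to 4/3:
  ∫_0^4/3 −u''(x) v(x) dx = ∫_0^4/3 f(x) v(x) dx.
Integrate the LHS by parts once:
  ∫_0^4/3 −u'' v dx = −[u'(x) v(x)]_0^4/3 + ∫_0^4/3 u'(x) v'(x) dx.
Thus ∫_0^4/3 u'(x) v'(x) dx = ∫_0^4/3 f(x) v(x) dx + [u'(x) v(x)]_0^4/3.
Choose V so that boundary terms are either known or forced to vanish.
u is Dirichlet: u(0) = u(4/3) = 0. Let V = H^1_0(0, 4/3); then v(0) = v(4/3) = 0, and [u' v]_0^4/3 = 0.
Weak formulation: find u (satisfying any essential BC) such that ∫_0^4/3 u'(x) v'(x) dx = ∫_0^4/3 f v dx for all v ∈ V.
Substituting f(x) = sin(3*π*x), the right-hand side is ∫_0^4/3 (sin(3*π*x)) v dx.


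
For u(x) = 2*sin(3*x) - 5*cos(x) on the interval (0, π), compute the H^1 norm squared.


||u||_{H^1(0,π)}^2 = 45*π

u'(x) = 5*sin(x) + 6*cos(3*x).
Expand u² and (u')² and integrate term by term on (0, π), using: for integers n ≥ 1, ∫_0^π sin²(nx) dx = ∫_0^π cos²(nx) dx = π/2; for n ≠ n', ∫_0^π sin(nx)sin(n'x) dx = ∫_0^π cos(nx)cos(n'x) dx = 0; and by product-to-sum, ∫_0^π sin(nx)cos(n'x) dx = ½∫_0^π [sin((n+n')x) + sin((n−n')x)] dx, which is 0 when n+n' is even and 2n/(n²−n'²) when n+n' is odd (it need not vanish on (0, π)).
  u² squared terms: (-5)²·∫cos(x)² dx = 25·π/2 = 25*π/2;  (2)²·∫sin(3x)² dx = 4·π/2 = 2*π.
  u² cross terms: 2·(-5)·(2)·∫cos(x)·sin(3x) dx = -20·(0) = 0.
  So ∫_0^π u² dx = 25*π/2 + 2*π + 0 = 29*π/2.
  (u')² squared terms: (5)²·∫sin(x)² dx = 25·π/2 = 25*π/2;  (6)²·∫cos(3x)² dx = 36·π/2 = 18*π.
  (u')² cross terms: 2·(5)·(6)·∫sin(x)·cos(3x) dx = 60·(0) = 0.
  So ∫_0^π (u')² dx = 25*π/2 + 18*π + 0 = 61*π/2.
||u||_{H^1}^2 = (29*π/2) + (61*π/2) = 45*π.


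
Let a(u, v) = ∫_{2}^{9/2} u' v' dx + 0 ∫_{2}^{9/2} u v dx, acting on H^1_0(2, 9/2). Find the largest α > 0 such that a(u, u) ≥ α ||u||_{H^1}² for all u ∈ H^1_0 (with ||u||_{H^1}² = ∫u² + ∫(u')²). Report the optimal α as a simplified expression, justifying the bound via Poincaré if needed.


α = 4*π^2/(25 + 4*π^2)

Coercivity of a(·,·) on H^1_0(2, 9/2) means a(u, u) ≥ α ||u||_{H^1}² for every u ∈ H^1_0.
The interval has length L = 5/2, and Poincaré/coercivity depend only on L. Here a(u, u) = ∫(u')² + (0)·∫u².
Here c = 0, so a(u,u) = ∫(u')² alone. The condition a(u,u) ≥ α||u||_{H^1}² reads (1−α)∫(u')² ≥ (α−c)∫u². Any admissible α is ≤ 1 (rapidly oscillating u have ∫u²/∫(u')² → 0), and α = 1 would force 0 ≥ (1−c)∫u², impossible since c < 1; so 1−α > 0. By the sharp Poincaré inequality on H^1_0 of an interval of length L, ∫(u')² ≥ (π/L)²∫u² with equality for the first sine mode sin(π(x−x₀)/L) (x₀ the left endpoint), so the inequality holds for all u iff (1−α)(π/L)² ≥ α − c, i.e. α ≤ ((π/L)² + c)/((π/L)² + 1) = (1 + c(L/π)²)/(1 + (L/π)²). (Direct route, valid since c ≤ 0: Poincaré gives c∫u² ≥ c(L/π)²∫(u')², so a(u,u) ≥ (1 + c(L/π)²)∫(u')², while ||u||_{H^1}² ≤ (1 + (L/π)²)∫(u')²; dividing yields the same α.) With (π/L)² = 4*π^2/25 and c = 0, the largest admissible constant is α = ((π/L)² + c)/((π/L)² + 1).
Simplifying, α = 4*π^2/(25 + 4*π^2).


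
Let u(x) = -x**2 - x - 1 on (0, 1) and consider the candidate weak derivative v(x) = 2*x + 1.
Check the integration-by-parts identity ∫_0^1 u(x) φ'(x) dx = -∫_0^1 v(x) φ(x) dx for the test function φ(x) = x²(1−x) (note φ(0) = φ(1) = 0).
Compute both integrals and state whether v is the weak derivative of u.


LHS = 11/60, RHS = -11/60. No, v is not the weak derivative of u.

u(x) = -x**2 - x - 1, classical derivative u'(x) = -2*x - 1.
φ(x) = x²(1−x), so φ'(x) = x*(2 - 3*x).
Note φ(0) = φ(1) = 0, so the boundary term u·φ vanishes.
LHS = ∫_0^1 u(x) φ'(x) dx = ∫_0^1 (3*x^4 + x^3 + x^2 - 2*x) dx. Term by term:
  ∫_0^1 3*x^4 dx = 3/5;  ∫_0^1 x^3 dx = 1/4;  ∫_0^1 x^2 dx = 1/3;
  ∫_0^1 -2*x dx = -1.
Sum: 3/5 + 1/4 + 1/3 − 1 = 11/60.
So LHS = 11/60.
∫_0^1 v(x) φ(x) dx = ∫_0^1 (-2*x^4 + x^3 + x^2) dx. Term by term:
  ∫_0^1 -2*x^4 dx = -2/5;  ∫_0^1 x^3 dx = 1/4;  ∫_0^1 x^2 dx = 1/3.
Sum: -2/5 + 1/4 + 1/3 = 11/60.
So RHS = -∫_0^1 v(x) φ(x) dx = -11/60.
LHS − RHS = 11/30 ≠ 0, so the identity fails.
(For a valid weak derivative the identity must hold for EVERY test function, in particular this one. The failure shows v is NOT the weak derivative of u.)
Correct weak derivative would be u'(x) = -2*x - 1.


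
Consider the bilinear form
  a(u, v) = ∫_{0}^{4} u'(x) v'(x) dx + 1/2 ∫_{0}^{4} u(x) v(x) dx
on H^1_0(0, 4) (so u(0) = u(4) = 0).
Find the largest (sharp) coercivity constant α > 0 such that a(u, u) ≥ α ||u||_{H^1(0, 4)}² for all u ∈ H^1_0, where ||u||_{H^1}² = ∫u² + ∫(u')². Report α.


α = (8 + π^2)/(π^2 + 16)

Coercivity of a(·,·) on H^1_0(0, 4) means a(u, u) ≥ α ||u||_{H^1}² for every u ∈ H^1_0.
The interval has length L = 4, and Poincaré/coercivity depend only on L. Here a(u, u) = ∫(u')² + (1/2)·∫u².
Here 0 < c = 1/2 < 1. The condition a(u,u) ≥ α||u||_{H^1}² reads (1−α)∫(u')² ≥ (α−c)∫u². Any admissible α is ≤ 1 (rapidly oscillating u have ∫u²/∫(u')² → 0), and α = 1 would force 0 ≥ (1−c)∫u², impossible since c < 1; so 1−α > 0. By the sharp Poincaré inequality on H^1_0 of an interval of length L, ∫(u')² ≥ (π/L)²∫u² with equality for the first sine mode sin(π(x−x₀)/L) (x₀ the left endpoint), so the inequality holds for all u iff (1−α)(π/L)² ≥ α − c, i.e. α ≤ ((π/L)² + c)/((π/L)² + 1) = (1 + c(L/π)²)/(1 + (L/π)²). With (π/L)² = π^2/16 and c = 1/2, the largest admissible constant is α = ((π/L)² + c)/((π/L)² + 1).
Simplifying, α = (8 + π^2)/(π^2 + 16).


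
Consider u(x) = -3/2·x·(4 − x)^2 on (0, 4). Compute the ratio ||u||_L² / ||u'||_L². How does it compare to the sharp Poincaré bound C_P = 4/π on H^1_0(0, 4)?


||u||_L² / ||u'||_L² = 2*sqrt(14)/7 < C_P = 4/π.

u(x) = -3/2·x·(4 − x)^2, so u'(x) = 3*(4 - 3*x)*(x/2 - 2).
u(x) = -3/2·x·(4 − x)^2 vanishes at x = 0 and x = 4, so u ∈ H^1_0(0, 4). Differentiate via the product rule and integrate the resulting polynomials term by term.
  ∫_0^4 u² dx = ∫_0^4 (9*x^6/4 - 36*x^5 + 216*x^4 - 576*x^3 + 576*x^2) dx. Term by term:
    ∫_0^4 9*x^6/4 dx = 36864/7;  ∫_0^4 -36*x^5 dx = -24576;  ∫_0^4 216*x^4 dx = 221184/5;
    ∫_0^4 -576*x^3 dx = -36864;  ∫_0^4 576*x^2 dx = 12288.
  Sum: 36864/7 − 24576 + 221184/5 − 36864 + 12288 = 12288/35.
  ∫_0^4 (u')² dx = ∫_0^4 (81*x^4/4 - 216*x^3 + 792*x^2 - 1152*x + 576) dx. Term by term:
    ∫_0^4 81*x^4/4 dx = 20736/5;  ∫_0^4 -216*x^3 dx = -13824;  ∫_0^4 792*x^2 dx = 16896;
    ∫_0^4 -1152*x dx = -9216;  ∫_0^4 576 dx = 2304.
  Sum: 20736/5 − 13824 + 16896 − 9216 + 2304 = 1536/5.
∫_0^4 u² dx = 12288/35, so ||u||_L² = 64*sqrt(105)/35.
∫_0^4 (u')² dx = 1536/5, so ||u'||_L² = 16*sqrt(30)/5.
Ratio ||u||_L² / ||u'||_L² = 2*sqrt(14)/7.
Sharp Poincaré constant on H^1_0(0, 4) is C_P = L/π = 4/π, achieved by sin(π/4·x).
A polynomial bump cannot attain the sharp Poincaré constant (only the first sine eigenfunction does), so the ratio is strictly less than C_P, consistent with ||u||_L² ≤ C_P ||u'||_L².


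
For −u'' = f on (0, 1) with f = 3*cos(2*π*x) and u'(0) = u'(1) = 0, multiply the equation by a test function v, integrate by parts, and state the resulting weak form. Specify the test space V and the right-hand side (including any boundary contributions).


V = H^1(0, 1) (no boundary constraint on v; u is determined up to an additive constant); weak form: ∫_0^1 u'v' dx = ∫_0^1 (3*cos(2*π*x)) v dx for all v ∈ V.

Multiply both sides by a test function v and integrate from 0 to 1:
  ∫_0^1 −u''(x) v(x) dx = ∫_0^1 f(x) v(x) dx.
Integrate the LHS by parts once:
  ∫_0^1 −u'' v dx = −[u'(x) v(x)]_0^1 + ∫_0^1 u'(x) v'(x) dx.
Thus ∫_0^1 u'(x) v'(x) dx = ∫_0^1 f(x) v(x) dx + [u'(x) v(x)]_0^1.
Choose V so that boundary terms are either known or forced to vanish.
u has homogeneous Neumann: u'(0) = u'(1) = 0. So [u' v]_0^1 = 0·v(1) − 0·v(0) = 0 for any v; take V = H^1(0, 1).
Weak formulation: find u (satisfying any essential BC) such that ∫_0^1 u'(x) v'(x) dx = ∫_0^1 f v dx for all v ∈ V (homogeneous Neumann, so boundary terms vanish).
Substituting f(x) = 3*cos(2*π*x), the right-hand side is ∫_0^1 (3*cos(2*π*x)) v dx.
Compatibility check (pure Neumann): taking v ≡ 1 ∈ V gives 0 = ∫_0^1 f dx + (0) − (0), i.e. ∫_0^1 f dx must equal u'(0) − u'(1) = 0. Indeed ∫_0^1 (3*cos(2*π*x)) dx = 0, so the data are compatible. The solution is then unique only up to an additive constant (fix it e.g. by requiring ∫_0^1 u dx = 0).


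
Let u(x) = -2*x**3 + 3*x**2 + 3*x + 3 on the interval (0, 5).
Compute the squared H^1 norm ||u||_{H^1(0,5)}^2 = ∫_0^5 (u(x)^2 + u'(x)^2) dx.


||u||_{H^1}^2 = 358335/14

The H^1 norm (squared) on an interval (0, L) is
  ||u||_{H^1}^2 = ∫_0^L u(x)^2 dx + ∫_0^L u'(x)^2 dx.
Compute u'(x) = -6*x**2 + 6*x + 3.
Then u(x)^2 = 4*x**6 - 12*x**5 - 3*x**4 + 6*x**3 + 27*x**2 + 18*x + 9 and u'(x)^2 = 36*x**4 - 72*x**3 + 36*x + 9.
Integrate each monomial from 0 to 5 using ∫_0^5 c·x^n dx = c·5^(n+1)/(n+1):
  ∫_0^5 u(x)^2 dx = ∫_0^5 (4*x^6 - 12*x^5 - 3*x^4 + 6*x^3 + 27*x^2 + 18*x + 9) dx. Term by term:
    ∫_0^5 4*x^6 dx = 312500/7;  ∫_0^5 -12*x^5 dx = -31250;  ∫_0^5 -3*x^4 dx = -1875;
    ∫_0^5 6*x^3 dx = 1875/2;  ∫_0^5 27*x^2 dx = 1125;  ∫_0^5 18*x dx = 225;
    ∫_0^5 9 dx = 45.
  Sum: 312500/7 − 31250 − 1875 + 1875/2 + 1125 + 225 + 45 = 193905/14.
  ∫_0^5 u'(x)^2 dx = ∫_0^5 (36*x^4 - 72*x^3 + 36*x + 9) dx. Term by term:
    ∫_0^5 36*x^4 dx = 22500;  ∫_0^5 -72*x^3 dx = -11250;  ∫_0^5 36*x dx = 450;
    ∫_0^5 9 dx = 45.
  Sum: 22500 − 11250 + 450 + 45 = 11745.
Adding: ||u||_{H^1}^2 = 193905/14 + 11745 = 358335/14.


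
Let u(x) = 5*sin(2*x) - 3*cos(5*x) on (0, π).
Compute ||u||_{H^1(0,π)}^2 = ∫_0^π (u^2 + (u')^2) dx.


||u||_{H^1(0,π)}^2 = 1040/7 + 359*π/2

u'(x) = 15*sin(5*x) + 10*cos(2*x).
Expand u² and (u')² and integrate term by term on (0, π), using: for integers n ≥ 1, ∫_0^π sin²(nx) dx = ∫_0^π cos²(nx) dx = π/2; for n ≠ n', ∫_0^π sin(nx)sin(n'x) dx = ∫_0^π cos(nx)cos(n'x) dx = 0; and by product-to-sum, ∫_0^π sin(nx)cos(n'x) dx = ½∫_0^π [sin((n+n')x) + sin((n−n')x)] dx, which is 0 when n+n' is even and 2n/(n²−n'²) when n+n' is odd (it need not vanish on (0, π)).
  u² squared terms: (-3)²·∫cos(5x)² dx = 9·π/2 = 9*π/2;  (5)²·∫sin(2x)² dx = 25·π/2 = 25*π/2.
  u² cross terms: 2·(-3)·(5)·∫cos(5x)·sin(2x) dx = -30·(-4/21) = 40/7.
  So ∫_0^π u² dx = 9*π/2 + 25*π/2 + 40/7 = 40/7 + 17*π.
  (u')² squared terms: (10)²·∫cos(2x)² dx = 100·π/2 = 50*π;  (15)²·∫sin(5x)² dx = 225·π/2 = 225*π/2.
  (u')² cross terms: 2·(10)·(15)·∫cos(2x)·sin(5x) dx = 300·(10/21) = 1000/7.
  So ∫_0^π (u')² dx = 50*π + 225*π/2 + 1000/7 = 1000/7 + 325*π/2.
||u||_{H^1}^2 = (40/7 + 17*π) + (1000/7 + 325*π/2) = 1040/7 + 359*π/2.


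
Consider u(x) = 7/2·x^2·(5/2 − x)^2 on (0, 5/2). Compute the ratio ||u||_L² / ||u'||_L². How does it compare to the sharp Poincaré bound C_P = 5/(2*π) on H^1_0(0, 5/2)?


||u||_L² / ||u'||_L² = 5*sqrt(3)/12 < C_P = 5/(2*π).

u(x) = 7/2·x^2·(5/2 − x)^2, so u'(x) = 7*x*(2*x - 5)*(4*x - 5)/4.
u(x) = 7/2·x^2·(5/2 − x)^2 vanishes at x = 0 and x = 5/2, so u ∈ H^1_0(0, 5/2). Differentiate via the product rule and integrate the resulting polynomials term by term.
  ∫_0^5/2 u² dx = ∫_0^5/2 (49*x^8/4 - 245*x^7/2 + 3675*x^6/8 - 6125*x^5/8 + 30625*x^4/64) dx. Term by term:
    ∫_0^5/2 49*x^8/4 dx = 95703125/18432;  ∫_0^5/2 -245*x^7/2 dx = -95703125/4096;  ∫_0^5/2 3675*x^6/8 dx = 41015625/1024;
    ∫_0^5/2 -6125*x^5/8 dx = -95703125/3072;  ∫_0^5/2 30625*x^4/64 dx = 19140625/2048.
  Sum: 95703125/18432 − 95703125/4096 + 41015625/1024 − 95703125/3072 + 19140625/2048 = 2734375/36864.
  ∫_0^5/2 (u')² dx = ∫_0^5/2 (196*x^6 - 1470*x^5 + 15925*x^4/4 - 18375*x^3/4 + 30625*x^2/16) dx. Term by term:
    ∫_0^5/2 196*x^6 dx = 546875/32;  ∫_0^5/2 -1470*x^5 dx = -3828125/64;  ∫_0^5/2 15925*x^4/4 dx = 9953125/128;
    ∫_0^5/2 -18375*x^3/4 dx = -11484375/256;  ∫_0^5/2 30625*x^2/16 dx = 3828125/384.
  Sum: 546875/32 − 3828125/64 + 9953125/128 − 11484375/256 + 3828125/384 = 109375/768.
∫_0^5/2 u² dx = 2734375/36864, so ||u||_L² = 625*sqrt(7)/192.
∫_0^5/2 (u')² dx = 109375/768, so ||u'||_L² = 125*sqrt(21)/48.
Ratio ||u||_L² / ||u'||_L² = 5*sqrt(3)/12.
Sharp Poincaré constant on H^1_0(0, 5/2) is C_P = L/π = 5/(2*π), achieved by sin(2*π/5·x).
A polynomial bump cannot attain the sharp Poincaré constant (only the first sine eigenfunction does), so the ratio is strictly less than C_P, consistent with ||u||_L² ≤ C_P ||u'||_L².


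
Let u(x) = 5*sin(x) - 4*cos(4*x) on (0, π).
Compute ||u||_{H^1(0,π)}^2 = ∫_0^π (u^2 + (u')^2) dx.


||u||_{H^1(0,π)}^2 = 272/3 + 161*π

u'(x) = 16*sin(4*x) + 5*cos(x).
Expand u² and (u')² and integrate term by term on (0, π), using: for integers n ≥ 1, ∫_0^π sin²(nx) dx = ∫_0^π cos²(nx) dx = π/2; for n ≠ n', ∫_0^π sin(nx)sin(n'x) dx = ∫_0^π cos(nx)cos(n'x) dx = 0; and by product-to-sum, ∫_0^π sin(nx)cos(n'x) dx = ½∫_0^π [sin((n+n')x) + sin((n−n')x)] dx, which is 0 when n+n' is even and 2n/(n²−n'²) when n+n' is odd (it need not vanish on (0, π)).
  u² squared terms: (-4)²·∫cos(4x)² dx = 16·π/2 = 8*π;  (5)²·∫sin(x)² dx = 25·π/2 = 25*π/2.
  u² cross terms: 2·(-4)·(5)·∫cos(4x)·sin(x) dx = -40·(-2/15) = 16/3.
  So ∫_0^π u² dx = 8*π + 25*π/2 + 16/3 = 16/3 + 41*π/2.
  (u')² squared terms: (5)²·∫cos(x)² dx = 25·π/2 = 25*π/2;  (16)²·∫sin(4x)² dx = 256·π/2 = 128*π.
  (u')² cross terms: 2·(5)·(16)·∫cos(x)·sin(4x) dx = 160·(8/15) = 256/3.
  So ∫_0^π (u')² dx = 25*π/2 + 128*π + 256/3 = 256/3 + 281*π/2.
||u||_{H^1}^2 = (16/3 + 41*π/2) + (256/3 + 281*π/2) = 272/3 + 161*π.


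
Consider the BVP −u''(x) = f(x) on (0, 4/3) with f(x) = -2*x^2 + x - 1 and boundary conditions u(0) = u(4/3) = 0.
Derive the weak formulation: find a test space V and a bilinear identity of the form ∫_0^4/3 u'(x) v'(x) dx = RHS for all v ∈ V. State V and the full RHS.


V = H^1_0(0, 4/3) (so v(0) = v(4/3) = 0); weak form: ∫_0^4/3 u'v' dx = ∫_0^4/3 (-2*x^2 + x - 1) v dx for all v ∈ V.

Multiply both sides by a test function v and integrate from 0 to 4/3:
  ∫_0^4/3 −u''(x) v(x) dx = ∫_0^4/3 f(x) v(x) dx.
Integrate the LHS by parts once:
  ∫_0^4/3 −u'' v dx = −[u'(x) v(x)]_0^4/3 + ∫_0^4/3 u'(x) v'(x) dx.
Thus ∫_0^4/3 u'(x) v'(x) dx = ∫_0^4/3 f(x) v(x) dx + [u'(x) v(x)]_0^4/3.
Choose V so that boundary terms are either known or forced to vanish.
u is Dirichlet: u(0) = u(4/3) = 0. Let V = H^1_0(0, 4/3); then v(0) = v(4/3) = 0, and [u' v]_0^4/3 = 0.
Weak formulation: find u (satisfying any essential BC) such that ∫_0^4/3 u'(x) v'(x) dx = ∫_0^4/3 f v dx for all v ∈ V.
Substituting f(x) = -2*x^2 + x - 1, the right-hand side is ∫_0^4/3 (-2*x^2 + x - 1) v dx.


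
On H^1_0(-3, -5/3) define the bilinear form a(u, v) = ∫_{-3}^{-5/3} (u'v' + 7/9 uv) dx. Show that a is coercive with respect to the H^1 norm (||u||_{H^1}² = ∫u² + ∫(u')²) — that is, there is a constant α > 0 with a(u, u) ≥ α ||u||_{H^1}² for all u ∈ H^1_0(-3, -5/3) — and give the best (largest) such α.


α = (112 + 81*π^2)/(9*(16 + 9*π^2))

Coercivity of a(·,·) on H^1_0(-3, -5/3) means a(u, u) ≥ α ||u||_{H^1}² for every u ∈ H^1_0.
The interval has length L = 4/3, and Poincaré/coercivity depend only on L. Here a(u, u) = ∫(u')² + (7/9)·∫u².
Here 0 < c = 7/9 < 1. The condition a(u,u) ≥ α||u||_{H^1}² reads (1−α)∫(u')² ≥ (α−c)∫u². Any admissible α is ≤ 1 (rapidly oscillating u have ∫u²/∫(u')² → 0), and α = 1 would force 0 ≥ (1−c)∫u², impossible since c < 1; so 1−α > 0. By the sharp Poincaré inequality on H^1_0 of an interval of length L, ∫(u')² ≥ (π/L)²∫u² with equality for the first sine mode sin(π(x−x₀)/L) (x₀ the left endpoint), so the inequality holds for all u iff (1−α)(π/L)² ≥ α − c, i.e. α ≤ ((π/L)² + c)/((π/L)² + 1) = (1 + c(L/π)²)/(1 + (L/π)²). With (π/L)² = 9*π^2/16 and c = 7/9, the largest admissible constant is α = ((π/L)² + c)/((π/L)² + 1).
Simplifying, α = (112 + 81*π^2)/(9*(16 + 9*π^2)).


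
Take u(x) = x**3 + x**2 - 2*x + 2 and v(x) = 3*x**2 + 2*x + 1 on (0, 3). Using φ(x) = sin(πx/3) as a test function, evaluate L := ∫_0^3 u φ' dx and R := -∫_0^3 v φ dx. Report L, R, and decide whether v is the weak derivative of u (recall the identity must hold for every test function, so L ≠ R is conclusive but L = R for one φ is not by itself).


LHS = -87/π + 324/π^3, RHS = -105/π + 324/π^3. No, v is not the weak derivative of u.

u(x) = x**3 + x**2 - 2*x + 2, classical derivative u'(x) = 3*x**2 + 2*x - 2.
φ(x) = sin(πx/3), so φ'(x) = π*cos(π*x/3)/3.
Note φ(0) = φ(3) = 0, so the boundary term u·φ vanishes.
LHS = ∫_0^3 u(x) φ'(x) dx = ∫_0^3 (π*x^3*cos(π*x/3)/3 + π*x^2*cos(π*x/3)/3 - 2*π*x*cos(π*x/3)/3 + 2*π*cos(π*x/3)/3) dx. Term by term:
  ∫_0^3 2*π*cos(π*x/3)/3 dx = 0;  ∫_0^3 -2*π*x*cos(π*x/3)/3 dx = 12/π;  ∫_0^3 π*x^2*cos(π*x/3)/3 dx = -18/π;
  ∫_0^3 π*x^3*cos(π*x/3)/3 dx = -81/π + 324/π^3.
Sum: 0 + 12/π − 18/π + -81/π + 324/π^3 = -87/π + 324/π^3.
So LHS = -87/π + 324/π^3.
∫_0^3 v(x) φ(x) dx = ∫_0^3 (3*x^2*sin(π*x/3) + 2*x*sin(π*x/3) + sin(π*x/3)) dx. Term by term:
  ∫_0^3 2*x*sin(π*x/3) dx = 18/π;  ∫_0^3 3*x^2*sin(π*x/3) dx = -324/π^3 + 81/π;  ∫_0^3 sin(π*x/3) dx = 6/π.
Sum: 18/π + -324/π^3 + 81/π + 6/π = -324/π^3 + 105/π.
So RHS = -∫_0^3 v(x) φ(x) dx = -105/π + 324/π^3.
LHS − RHS = 18/π ≠ 0, so the identity fails.
(For a valid weak derivative the identity must hold for EVERY test function, in particular this one. The failure shows v is NOT the weak derivative of u.)
Correct weak derivative would be u'(x) = 3*x**2 + 2*x - 2.


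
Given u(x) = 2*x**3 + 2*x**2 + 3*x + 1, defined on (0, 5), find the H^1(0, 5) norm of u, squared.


||u||_{H^1}^2 = 2333300/21

The H^1 norm (squared) on an interval (0, L) is
  ||u||_{H^1}^2 = ∫_0^L u(x)^2 dx + ∫_0^L u'(x)^2 dx.
Compute u'(x) = 6*x**2 + 4*x + 3.
Then u(x)^2 = 4*x**6 + 8*x**5 + 16*x**4 + 16*x**3 + 13*x**2 + 6*x + 1 and u'(x)^2 = 36*x**4 + 48*x**3 + 52*x**2 + 24*x + 9.
Integrate each monomial from 0 to 5 using ∫_0^5 c·x^n dx = c·5^(n+1)/(n+1):
  ∫_0^5 u(x)^2 dx = ∫_0^5 (4*x^6 + 8*x^5 + 16*x^4 + 16*x^3 + 13*x^2 + 6*x + 1) dx. Term by term:
    ∫_0^5 4*x^6 dx = 312500/7;  ∫_0^5 8*x^5 dx = 62500/3;  ∫_0^5 16*x^4 dx = 10000;
    ∫_0^5 16*x^3 dx = 2500;  ∫_0^5 13*x^2 dx = 1625/3;  ∫_0^5 6*x dx = 75;
    ∫_0^5 1 dx = 5.
  Sum: 312500/7 + 62500/3 + 10000 + 2500 + 1625/3 + 75 + 5 = 550185/7.
  ∫_0^5 u'(x)^2 dx = ∫_0^5 (36*x^4 + 48*x^3 + 52*x^2 + 24*x + 9) dx. Term by term:
    ∫_0^5 36*x^4 dx = 22500;  ∫_0^5 48*x^3 dx = 7500;  ∫_0^5 52*x^2 dx = 6500/3;
    ∫_0^5 24*x dx = 300;  ∫_0^5 9 dx = 45.
  Sum: 22500 + 7500 + 6500/3 + 300 + 45 = 97535/3.
Adding: ||u||_{H^1}^2 = 550185/7 + 97535/3 = 2333300/21.


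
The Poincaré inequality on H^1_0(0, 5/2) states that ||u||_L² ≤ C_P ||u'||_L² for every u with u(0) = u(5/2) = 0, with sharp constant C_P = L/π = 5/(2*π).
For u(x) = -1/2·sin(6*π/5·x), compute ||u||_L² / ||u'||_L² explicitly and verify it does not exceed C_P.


||u||_L² / ||u'||_L² = 5/(6*π) < C_P = 5/(2*π).

u(x) = -1/2·sin(6*π/5·x), so u'(x) = -3*π*cos(6*π*x/5)/5.
Writing u(x) = A·sin(kπx/L) with A = -1/2 and k = 3, use ∫_0^L sin²(kπx/L) dx = L/2 and ∫_0^L cos²(kπx/L) dx = L/2.
u² = 1/4·sin²(6*π/5·x) and (u')² = 9*π^2/25·cos²(6*π/5·x), and each of sin², cos² integrates to L/2 = 5/4 over (0, 5/2).
∫_0^5/2 u² dx = 5/16, so ||u||_L² = sqrt(5)/4.
∫_0^5/2 (u')² dx = 9*π^2/20, so ||u'||_L² = 3*sqrt(5)*π/10.
Ratio ||u||_L² / ||u'||_L² = 5/(6*π).
Sharp Poincaré constant on H^1_0(0, 5/2) is C_P = L/π = 5/(2*π), achieved by sin(2*π/5·x).
This is the k = 3 harmonic; the ratio L/(kπ) is strictly less than C_P = L/π, consistent with the sharp inequality ||u||_L² ≤ C_P ||u'||_L².


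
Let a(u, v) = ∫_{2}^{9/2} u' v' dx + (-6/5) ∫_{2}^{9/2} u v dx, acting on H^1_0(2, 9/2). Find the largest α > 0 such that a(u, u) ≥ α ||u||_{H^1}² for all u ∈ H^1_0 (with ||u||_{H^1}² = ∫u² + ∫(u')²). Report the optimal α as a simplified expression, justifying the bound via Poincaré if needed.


α = 2*(-15 + 2*π^2)/(25 + 4*π^2)

Coercivity of a(·,·) on H^1_0(2, 9/2) means a(u, u) ≥ α ||u||_{H^1}² for every u ∈ H^1_0.
The interval has length L = 5/2, and Poincaré/coercivity depend only on L. Here a(u, u) = ∫(u')² + (-6/5)·∫u².
Here c = -6/5 < 0 with |c| < (π/L)² = 4*π^2/25, so coercivity still holds. The condition a(u,u) ≥ α||u||_{H^1}² reads (1−α)∫(u')² ≥ (α−c)∫u². Any admissible α is ≤ 1 (rapidly oscillating u have ∫u²/∫(u')² → 0), and α = 1 would force 0 ≥ (1−c)∫u², impossible since c < 1; so 1−α > 0. By the sharp Poincaré inequality on H^1_0 of an interval of length L, ∫(u')² ≥ (π/L)²∫u² with equality for the first sine mode sin(π(x−x₀)/L) (x₀ the left endpoint), so the inequality holds for all u iff (1−α)(π/L)² ≥ α − c, i.e. α ≤ ((π/L)² + c)/((π/L)² + 1) = (1 + c(L/π)²)/(1 + (L/π)²). (Direct route, valid since c ≤ 0: Poincaré gives c∫u² ≥ c(L/π)²∫(u')², so a(u,u) ≥ (1 + c(L/π)²)∫(u')², while ||u||_{H^1}² ≤ (1 + (L/π)²)∫(u')²; dividing yields the same α.) With (π/L)² = 4*π^2/25 and c = -6/5, the largest admissible constant is α = ((π/L)² + c)/((π/L)² + 1).
Simplifying, α = 2*(-15 + 2*π^2)/(25 + 4*π^2).


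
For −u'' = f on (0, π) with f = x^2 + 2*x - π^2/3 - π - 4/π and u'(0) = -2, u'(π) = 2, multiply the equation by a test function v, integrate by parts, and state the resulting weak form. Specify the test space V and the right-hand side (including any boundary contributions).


V = H^1(0, π) (v unrestricted at boundary; u is determined up to an additive constant); weak form: ∫_0^π u'v' dx = ∫_0^π (x^2 + 2*x - π^2/3 - π - 4/π) v dx + 2·v(π) + 2·v(0) for all v ∈ V.

Multiply both sides by a test function v and integrate from 0 to π:
  ∫_0^π −u''(x) v(x) dx = ∫_0^π f(x) v(x) dx.
Integrate the LHS by parts once:
  ∫_0^π −u'' v dx = −[u'(x) v(x)]_0^π + ∫_0^π u'(x) v'(x) dx.
Thus ∫_0^π u'(x) v'(x) dx = ∫_0^π f(x) v(x) dx + [u'(x) v(x)]_0^π.
Choose V so that boundary terms are either known or forced to vanish.
u has inhomogeneous Neumann u'(0) = -2, u'(π) = 2. [u' v]_0^π = (2)·v(π) − (-2)·v(0) = 2·v(π) + 2·v(0). Take V = H^1(0, π); boundary term becomes part of RHS.
Weak formulation: find u (satisfying any essential BC) such that ∫_0^π u'(x) v'(x) dx = ∫_0^π f v dx + 2·v(π) + 2·v(0) for all v ∈ V (Neumann data are natural BCs: they enter the RHS as boundary terms).
Substituting f(x) = x^2 + 2*x - π^2/3 - π - 4/π, the right-hand side is ∫_0^π (x^2 + 2*x - π^2/3 - π - 4/π) v dx + 2·v(π) + 2·v(0).
Compatibility check (pure Neumann): taking v ≡ 1 ∈ V gives 0 = ∫_0^π f dx + (2) − (-2), i.e. ∫_0^π f dx must equal u'(0) − u'(π) = -4. Indeed ∫_0^π (x^2 + 2*x - π^2/3 - π - 4/π) dx = -4, so the data are compatible. The solution is then unique only up to an additive constant (fix it e.g. by requiring ∫_0^π u dx = 0).


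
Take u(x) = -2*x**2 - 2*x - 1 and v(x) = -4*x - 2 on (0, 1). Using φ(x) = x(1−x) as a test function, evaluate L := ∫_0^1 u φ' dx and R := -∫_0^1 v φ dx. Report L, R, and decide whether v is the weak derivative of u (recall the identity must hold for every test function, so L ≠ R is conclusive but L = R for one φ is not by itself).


LHS = 2/3, RHS = 2/3. Yes, v = u' weakly.

u(x) = -2*x**2 - 2*x - 1, classical derivative u'(x) = -4*x - 2.
φ(x) = x(1−x), so φ'(x) = 1 - 2*x.
Note φ(0) = φ(1) = 0, so the boundary term u·φ vanishes.
LHS = ∫_0^1 u(x) φ'(x) dx = ∫_0^1 (4*x^3 + 2*x^2 - 1) dx. Term by term:
  ∫_0^1 4*x^3 dx = 1;  ∫_0^1 2*x^2 dx = 2/3;  ∫_0^1 -1 dx = -1.
Sum: 1 + 2/3 − 1 = 2/3.
So LHS = 2/3.
∫_0^1 v(x) φ(x) dx = ∫_0^1 (4*x^3 - 2*x^2 - 2*x) dx. Term by term:
  ∫_0^1 4*x^3 dx = 1;  ∫_0^1 -2*x^2 dx = -2/3;  ∫_0^1 -2*x dx = -1.
Sum: 1 − 2/3 − 1 = -2/3.
So RHS = -∫_0^1 v(x) φ(x) dx = 2/3.
LHS = RHS, so the identity holds for this test φ.
Moreover u is smooth here and v(x) = u'(x) = -4*x - 2 pointwise, so the identity holds for every test function. Hence v is the weak derivative of u.


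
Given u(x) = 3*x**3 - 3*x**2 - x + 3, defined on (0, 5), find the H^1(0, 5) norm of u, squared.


||u||_{H^1}^2 = 1955375/21

The H^1 norm (squared) on an interval (0, L) is
  ||u||_{H^1}^2 = ∫_0^L u(x)^2 dx + ∫_0^L u'(x)^2 dx.
Compute u'(x) = 9*x**2 - 6*x - 1.
Then u(x)^2 = 9*x**6 - 18*x**5 + 3*x**4 + 24*x**3 - 17*x**2 - 6*x + 9 and u'(x)^2 = 81*x**4 - 108*x**3 + 18*x**2 + 12*x + 1.
Integrate each monomial from 0 to 5 using ∫_0^5 c·x^n dx = c·5^(n+1)/(n+1):
  ∫_0^5 u(x)^2 dx = ∫_0^5 (9*x^6 - 18*x^5 + 3*x^4 + 24*x^3 - 17*x^2 - 6*x + 9) dx. Term by term:
    ∫_0^5 9*x^6 dx = 703125/7;  ∫_0^5 -18*x^5 dx = -46875;  ∫_0^5 3*x^4 dx = 1875;
    ∫_0^5 24*x^3 dx = 3750;  ∫_0^5 -17*x^2 dx = -2125/3;  ∫_0^5 -6*x dx = -75;
    ∫_0^5 9 dx = 45.
  Sum: 703125/7 − 46875 + 1875 + 3750 − 2125/3 − 75 + 45 = 1227620/21.
  ∫_0^5 u'(x)^2 dx = ∫_0^5 (81*x^4 - 108*x^3 + 18*x^2 + 12*x + 1) dx. Term by term:
    ∫_0^5 81*x^4 dx = 50625;  ∫_0^5 -108*x^3 dx = -16875;  ∫_0^5 18*x^2 dx = 750;
    ∫_0^5 12*x dx = 150;  ∫_0^5 1 dx = 5.
  Sum: 50625 − 16875 + 750 + 150 + 5 = 34655.
Adding: ||u||_{H^1}^2 = 1227620/21 + 34655 = 1955375/21.


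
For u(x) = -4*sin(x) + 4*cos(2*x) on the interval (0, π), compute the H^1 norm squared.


||u||_{H^1(0,π)}^2 = 320/3 + 56*π

u'(x) = -8*sin(2*x) - 4*cos(x).
Expand u² and (u')² and integrate term by term on (0, π), using: for integers n ≥ 1, ∫_0^π sin²(nx) dx = ∫_0^π cos²(nx) dx = π/2; for n ≠ n', ∫_0^π sin(nx)sin(n'x) dx = ∫_0^π cos(nx)cos(n'x) dx = 0; and by product-to-sum, ∫_0^π sin(nx)cos(n'x) dx = ½∫_0^π [sin((n+n')x) + sin((n−n')x)] dx, which is 0 when n+n' is even and 2n/(n²−n'²) when n+n' is odd (it need not vanish on (0, π)).
  u² squared terms: (-4)²·∫sin(x)² dx = 16·π/2 = 8*π;  (4)²·∫cos(2x)² dx = 16·π/2 = 8*π.
  u² cross terms: 2·(-4)·(4)·∫sin(x)·cos(2x) dx = -32·(-2/3) = 64/3.
  So ∫_0^π u² dx = 8*π + 8*π + 64/3 = 64/3 + 16*π.
  (u')² squared terms: (-8)²·∫sin(2x)² dx = 64·π/2 = 32*π;  (-4)²·∫cos(x)² dx = 16·π/2 = 8*π.
  (u')² cross terms: 2·(-8)·(-4)·∫sin(2x)·cos(x) dx = 64·(4/3) = 256/3.
  So ∫_0^π (u')² dx = 32*π + 8*π + 256/3 = 256/3 + 40*π.
||u||_{H^1}^2 = (64/3 + 16*π) + (256/3 + 40*π) = 320/3 + 56*π.


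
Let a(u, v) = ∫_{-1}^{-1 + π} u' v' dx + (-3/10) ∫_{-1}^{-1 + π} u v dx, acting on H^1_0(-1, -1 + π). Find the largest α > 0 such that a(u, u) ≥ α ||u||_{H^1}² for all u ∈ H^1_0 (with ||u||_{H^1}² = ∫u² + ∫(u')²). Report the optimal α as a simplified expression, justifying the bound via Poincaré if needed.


α = 7/20

Coercivity of a(·,·) on H^1_0(-1, -1 + π) means a(u, u) ≥ α ||u||_{H^1}² for every u ∈ H^1_0.
The interval has length L = π, and Poincaré/coercivity depend only on L. Here a(u, u) = ∫(u')² + (-3/10)·∫u².
Here c = -3/10 < 0 with |c| < (π/L)² = 1, so coercivity still holds. The condition a(u,u) ≥ α||u||_{H^1}² reads (1−α)∫(u')² ≥ (α−c)∫u². Any admissible α is ≤ 1 (rapidly oscillating u have ∫u²/∫(u')² → 0), and α = 1 would force 0 ≥ (1−c)∫u², impossible since c < 1; so 1−α > 0. By the sharp Poincaré inequality on H^1_0 of an interval of length L, ∫(u')² ≥ (π/L)²∫u² with equality for the first sine mode sin(π(x−x₀)/L) (x₀ the left endpoint), so the inequality holds for all u iff (1−α)(π/L)² ≥ α − c, i.e. α ≤ ((π/L)² + c)/((π/L)² + 1) = (1 + c(L/π)²)/(1 + (L/π)²). (Direct route, valid since c ≤ 0: Poincaré gives c∫u² ≥ c(L/π)²∫(u')², so a(u,u) ≥ (1 + c(L/π)²)∫(u')², while ||u||_{H^1}² ≤ (1 + (L/π)²)∫(u')²; dividing yields the same α.) With (π/L)² = 1 and c = -3/10, the largest admissible constant is α = ((π/L)² + c)/((π/L)² + 1).
Simplifying, α = 7/20.


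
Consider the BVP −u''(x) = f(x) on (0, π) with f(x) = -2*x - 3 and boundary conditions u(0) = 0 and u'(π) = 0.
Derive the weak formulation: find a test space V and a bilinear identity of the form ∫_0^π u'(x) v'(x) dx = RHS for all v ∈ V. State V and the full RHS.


V = {v ∈ H^1(0, π) : v(0) = 0} (test functions vanish at x = 0 where u is specified); weak form: ∫_0^π u'v' dx = ∫_0^π (-2*x - 3) v dx for all v ∈ V.

Multiply both sides by a test function v and integrate from 0 to π:
  ∫_0^π −u''(x) v(x) dx = ∫_0^π f(x) v(x) dx.
Integrate the LHS by parts once:
  ∫_0^π −u'' v dx = −[u'(x) v(x)]_0^π + ∫_0^π u'(x) v'(x) dx.
Thus ∫_0^π u'(x) v'(x) dx = ∫_0^π f(x) v(x) dx + [u'(x) v(x)]_0^π.
Choose V so that boundary terms are either known or forced to vanish.
Mixed BC: u(0) = 0 (Dirichlet) and u'(π) = 0 (Neumann). Define V = {v ∈ H^1(0, π) : v(0) = 0}. Then [u' v]_0^π = u'(π)·v(π) − u'(0)·0 = 0.
Weak formulation: find u (satisfying any essential BC) such that ∫_0^π u'(x) v'(x) dx = ∫_0^π f v dx for all v ∈ V (Dirichlet at 0 absorbed into V; the Neumann datum at x = π is zero, so no boundary term remains).
Substituting f(x) = -2*x - 3, the right-hand side is ∫_0^π (-2*x - 3) v dx.


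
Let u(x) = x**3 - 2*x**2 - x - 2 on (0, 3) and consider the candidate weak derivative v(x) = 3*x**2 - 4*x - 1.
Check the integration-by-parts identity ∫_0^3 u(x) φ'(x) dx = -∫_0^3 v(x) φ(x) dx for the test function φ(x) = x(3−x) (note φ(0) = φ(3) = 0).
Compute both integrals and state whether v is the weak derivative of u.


LHS = -99/20, RHS = -99/20. Yes, v = u' weakly.

u(x) = x**3 - 2*x**2 - x - 2, classical derivative u'(x) = 3*x**2 - 4*x - 1.
φ(x) = x(3−x), so φ'(x) = 3 - 2*x.
Note φ(0) = φ(3) = 0, so the boundary term u·φ vanishes.
LHS = ∫_0^3 u(x) φ'(x) dx = ∫_0^3 (-2*x^4 + 7*x^3 - 4*x^2 + x - 6) dx. Term by term:
  ∫_0^3 -2*x^4 dx = -486/5;  ∫_0^3 7*x^3 dx = 567/4;  ∫_0^3 -4*x^2 dx = -36;
  ∫_0^3 x dx = 9/2;  ∫_0^3 -6 dx = -18.
Sum: -486/5 + 567/4 − 36 + 9/2 − 18 = -99/20.
So LHS = -99/20.
∫_0^3 v(x) φ(x) dx = ∫_0^3 (-3*x^4 + 13*x^3 - 11*x^2 - 3*x) dx. Term by term:
  ∫_0^3 -3*x^4 dx = -729/5;  ∫_0^3 13*x^3 dx = 1053/4;  ∫_0^3 -11*x^2 dx = -99;
  ∫_0^3 -3*x dx = -27/2.
Sum: -729/5 + 1053/4 − 99 − 27/2 = 99/20.
So RHS = -∫_0^3 v(x) φ(x) dx = -99/20.
LHS = RHS, so the identity holds for this test φ.
Moreover u is smooth here and v(x) = u'(x) = 3*x**2 - 4*x - 1 pointwise, so the identity holds for every test function. Hence v is the weak derivative of u.


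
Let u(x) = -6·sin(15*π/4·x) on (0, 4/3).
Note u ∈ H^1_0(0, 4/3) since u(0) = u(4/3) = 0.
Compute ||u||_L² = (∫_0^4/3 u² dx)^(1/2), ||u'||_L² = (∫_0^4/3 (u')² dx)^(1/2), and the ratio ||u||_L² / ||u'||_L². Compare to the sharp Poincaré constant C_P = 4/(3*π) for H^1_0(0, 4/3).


||u||_L² / ||u'||_L² = 4/(15*π) < C_P = 4/(3*π).

u(x) = -6·sin(15*π/4·x), so u'(x) = -45*π*cos(15*π*x/4)/2.
Writing u(x) = A·sin(kπx/L) with A = -6 and k = 5, use ∫_0^L sin²(kπx/L) dx = L/2 and ∫_0^L cos²(kπx/L) dx = L/2.
u² = 36·sin²(15*π/4·x) and (u')² = 2025*π^2/4·cos²(15*π/4·x), and each of sin², cos² integrates to L/2 = 2/3 over (0, 4/3).
∫_0^4/3 u² dx = 24, so ||u||_L² = 2*sqrt(6).
∫_0^4/3 (u')² dx = 675*π^2/2, so ||u'||_L² = 15*sqrt(6)*π/2.
Ratio ||u||_L² / ||u'||_L² = 4/(15*π).
Sharp Poincaré constant on H^1_0(0, 4/3) is C_P = L/π = 4/(3*π), achieved by sin(3*π/4·x).
This is the k = 5 harmonic; the ratio L/(kπ) is strictly less than C_P = L/π, consistent with the sharp inequality ||u||_L² ≤ C_P ||u'||_L².


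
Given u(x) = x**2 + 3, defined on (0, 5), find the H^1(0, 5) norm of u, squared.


||u||_{H^1}^2 = 3260/3

The H^1 norm (squared) on an interval (0, L) is
  ||u||_{H^1}^2 = ∫_0^L u(x)^2 dx + ∫_0^L u'(x)^2 dx.
Compute u'(x) = 2*x.
Then u(x)^2 = x**4 + 6*x**2 + 9 and u'(x)^2 = 4*x**2.
Integrate each monomial from 0 to 5 using ∫_0^5 c·x^n dx = c·5^(n+1)/(n+1):
  ∫_0^5 u(x)^2 dx = ∫_0^5 (x^4 + 6*x^2 + 9) dx. Term by term:
    ∫_0^5 x^4 dx = 625;  ∫_0^5 6*x^2 dx = 250;  ∫_0^5 9 dx = 45.
  Sum: 625 + 250 + 45 = 920.
  ∫_0^5 u'(x)^2 dx = ∫_0^5 (4*x^2) dx. Term by term:
    ∫_0^5 4*x^2 dx = 500/3.
Adding: ||u||_{H^1}^2 = 920 + 500/3 = 3260/3.


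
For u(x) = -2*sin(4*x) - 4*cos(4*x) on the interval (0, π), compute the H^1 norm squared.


||u||_{H^1(0,π)}^2 = 170*π

u'(x) = 16*sin(4*x) - 8*cos(4*x).
Expand u² and (u')² and integrate term by term on (0, π), using: for integers n ≥ 1, ∫_0^π sin²(nx) dx = ∫_0^π cos²(nx) dx = π/2; for n ≠ n', ∫_0^π sin(nx)sin(n'x) dx = ∫_0^π cos(nx)cos(n'x) dx = 0; and by product-to-sum, ∫_0^π sin(nx)cos(n'x) dx = ½∫_0^π [sin((n+n')x) + sin((n−n')x)] dx, which is 0 when n+n' is even and 2n/(n²−n'²) when n+n' is odd (it need not vanish on (0, π)).
  u² squared terms: (-4)²·∫cos(4x)² dx = 16·π/2 = 8*π;  (-2)²·∫sin(4x)² dx = 4·π/2 = 2*π.
  u² cross terms: 2·(-4)·(-2)·∫cos(4x)·sin(4x) dx = 16·(0) = 0.
  So ∫_0^π u² dx = 8*π + 2*π + 0 = 10*π.
  (u')² squared terms: (-8)²·∫cos(4x)² dx = 64·π/2 = 32*π;  (16)²·∫sin(4x)² dx = 256·π/2 = 128*π.
  (u')² cross terms: 2·(-8)·(16)·∫cos(4x)·sin(4x) dx = -256·(0) = 0.
  So ∫_0^π (u')² dx = 32*π + 128*π + 0 = 160*π.
||u||_{H^1}^2 = (10*π) + (160*π) = 170*π.


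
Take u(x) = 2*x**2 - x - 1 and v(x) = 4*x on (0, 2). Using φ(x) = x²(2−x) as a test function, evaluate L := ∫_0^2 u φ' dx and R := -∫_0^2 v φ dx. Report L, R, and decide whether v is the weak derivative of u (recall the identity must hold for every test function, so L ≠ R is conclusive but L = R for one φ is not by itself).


LHS = -76/15, RHS = -32/5. No, v is not the weak derivative of u.

u(x) = 2*x**2 - x - 1, classical derivative u'(x) = 4*x - 1.
φ(x) = x²(2−x), so φ'(x) = x*(4 - 3*x).
Note φ(0) = φ(2) = 0, so the boundary term u·φ vanishes.
LHS = ∫_0^2 u(x) φ'(x) dx = ∫_0^2 (-6*x^4 + 11*x^3 - x^2 - 4*x) dx. Term by term:
  ∫_0^2 -6*x^4 dx = -192/5;  ∫_0^2 11*x^3 dx = 44;  ∫_0^2 -x^2 dx = -8/3;
  ∫_0^2 -4*x dx = -8.
Sum: -192/5 + 44 − 8/3 − 8 = -76/15.
So LHS = -76/15.
∫_0^2 v(x) φ(x) dx = ∫_0^2 (-4*x^4 + 8*x^3) dx. Term by term:
  ∫_0^2 -4*x^4 dx = -128/5;  ∫_0^2 8*x^3 dx = 32.
Sum: -128/5 + 32 = 32/5.
So RHS = -∫_0^2 v(x) φ(x) dx = -32/5.
LHS − RHS = 4/3 ≠ 0, so the identity fails.
(For a valid weak derivative the identity must hold for EVERY test function, in particular this one. The failure shows v is NOT the weak derivative of u.)
Correct weak derivative would be u'(x) = 4*x - 1.


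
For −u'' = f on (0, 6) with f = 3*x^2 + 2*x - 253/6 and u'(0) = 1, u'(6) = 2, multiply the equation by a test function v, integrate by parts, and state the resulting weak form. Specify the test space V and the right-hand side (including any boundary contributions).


V = H^1(0, 6) (v unrestricted at boundary; u is determined up to an additive constant); weak form: ∫_0^6 u'v' dx = ∫_0^6 (3*x^2 + 2*x - 253/6) v dx + 2·v(6) − v(0) for all v ∈ V.

Multiply both sides by a test function v and integrate from 0 to 6:
  ∫_0^6 −u''(x) v(x) dx = ∫_0^6 f(x) v(x) dx.
Integrate the LHS by parts once:
  ∫_0^6 −u'' v dx = −[u'(x) v(x)]_0^6 + ∫_0^6 u'(x) v'(x) dx.
Thus ∫_0^6 u'(x) v'(x) dx = ∫_0^6 f(x) v(x) dx + [u'(x) v(x)]_0^6.
Choose V so that boundary terms are either known or forced to vanish.
u has inhomogeneous Neumann u'(0) = 1, u'(6) = 2. [u' v]_0^6 = (2)·v(6) − (1)·v(0) = 2·v(6) − v(0). Take V = H^1(0, 6); boundary term becomes part of RHS.
Weak formulation: find u (satisfying any essential BC) such that ∫_0^6 u'(x) v'(x) dx = ∫_0^6 f v dx + 2·v(6) − v(0) for all v ∈ V (Neumann data are natural BCs: they enter the RHS as boundary terms).
Substituting f(x) = 3*x^2 + 2*x - 253/6, the right-hand side is ∫_0^6 (3*x^2 + 2*x - 253/6) v dx + 2·v(6) − v(0).
Compatibility check (pure Neumann): taking v ≡ 1 ∈ V gives 0 = ∫_0^6 f dx + (2) − (1), i.e. ∫_0^6 f dx must equal u'(0) − u'(6) = -1. Indeed ∫_0^6 (3*x^2 + 2*x - 253/6) dx = -1, so the data are compatible. The solution is then unique only up to an additive constant (fix it e.g. by requiring ∫_0^6 u dx = 0).


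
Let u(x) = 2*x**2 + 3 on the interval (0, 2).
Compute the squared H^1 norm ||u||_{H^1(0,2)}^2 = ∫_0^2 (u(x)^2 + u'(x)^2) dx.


||u||_{H^1}^2 = 1774/15

The H^1 norm (squared) on an interval (0, L) is
  ||u||_{H^1}^2 = ∫_0^L u(x)^2 dx + ∫_0^L u'(x)^2 dx.
Compute u'(x) = 4*x.
Then u(x)^2 = 4*x**4 + 12*x**2 + 9 and u'(x)^2 = 16*x**2.
Integrate each monomial from 0 to 2 using ∫_0^2 c·x^n dx = c·2^(n+1)/(n+1):
  ∫_0^2 u(x)^2 dx = ∫_0^2 (4*x^4 + 12*x^2 + 9) dx. Term by term:
    ∫_0^2 4*x^4 dx = 128/5;  ∫_0^2 12*x^2 dx = 32;  ∫_0^2 9 dx = 18.
  Sum: 128/5 + 32 + 18 = 378/5.
  ∫_0^2 u'(x)^2 dx = ∫_0^2 (16*x^2) dx. Term by term:
    ∫_0^2 16*x^2 dx = 128/3.
Adding: ||u||_{H^1}^2 = 378/5 + 128/3 = 1774/15.


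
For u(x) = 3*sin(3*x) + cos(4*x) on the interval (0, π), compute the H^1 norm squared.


||u||_{H^1(0,π)}^2 = -612/7 + 107*π/2

u'(x) = -4*sin(4*x) + 9*cos(3*x).
Expand u² and (u')² and integrate term by term on (0, π), using: for integers n ≥ 1, ∫_0^π sin²(nx) dx = ∫_0^π cos²(nx) dx = π/2; for n ≠ n', ∫_0^π sin(nx)sin(n'x) dx = ∫_0^π cos(nx)cos(n'x) dx = 0; and by product-to-sum, ∫_0^π sin(nx)cos(n'x) dx = ½∫_0^π [sin((n+n')x) + sin((n−n')x)] dx, which is 0 when n+n' is even and 2n/(n²−n'²) when n+n' is odd (it need not vanish on (0, π)).
  u² squared terms: (3)²·∫sin(3x)² dx = 9·π/2 = 9*π/2;  (1)²·∫cos(4x)² dx = 1·π/2 = π/2.
  u² cross terms: 2·(3)·(1)·∫sin(3x)·cos(4x) dx = 6·(-6/7) = -36/7.
  So ∫_0^π u² dx = 9*π/2 + π/2 − 36/7 = -36/7 + 5*π.
  (u')² squared terms: (-4)²·∫sin(4x)² dx = 16·π/2 = 8*π;  (9)²·∫cos(3x)² dx = 81·π/2 = 81*π/2.
  (u')² cross terms: 2·(-4)·(9)·∫sin(4x)·cos(3x) dx = -72·(8/7) = -576/7.
  So ∫_0^π (u')² dx = 8*π + 81*π/2 − 576/7 = -576/7 + 97*π/2.
||u||_{H^1}^2 = (-36/7 + 5*π) + (-576/7 + 97*π/2) = -612/7 + 107*π/2.
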